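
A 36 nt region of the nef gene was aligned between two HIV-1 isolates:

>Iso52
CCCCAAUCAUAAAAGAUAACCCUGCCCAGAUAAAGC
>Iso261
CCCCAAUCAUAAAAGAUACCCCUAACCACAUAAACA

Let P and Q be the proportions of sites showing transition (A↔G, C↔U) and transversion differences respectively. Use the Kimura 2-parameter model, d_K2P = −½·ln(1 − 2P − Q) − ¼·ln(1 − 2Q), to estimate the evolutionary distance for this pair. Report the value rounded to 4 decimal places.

Differing sites — 19:A/C (Tv); 24:G/A (Ti); 25:C/A (Tv); 29:G/C (Tv); 35:G/C (Tv); 36:C/A (Tv).
Of the 6 differences, 1 transition and 5 transversions over 36 sites: P = 1/36 = 0.027778, Q = 5/36 = 0.138889.
d = −0.5·ln(0.805555) − 0.25·ln(0.722222) = −0.5·(-0.216224) − 0.25·(-0.325423) = 0.1895.

0.1895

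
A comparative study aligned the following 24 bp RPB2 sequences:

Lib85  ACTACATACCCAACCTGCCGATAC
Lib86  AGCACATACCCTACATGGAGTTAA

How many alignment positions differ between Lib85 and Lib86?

8

The sequences differ at positions 2 (C/G), 3 (T/C), 12 (A/T), 15 (C/A), 18 (C/G), 19 (C/A), 21 (A/T), 24 (C/A).
That gives 8 mismatches out of 24 aligned sites, so the Hamming distance is 8.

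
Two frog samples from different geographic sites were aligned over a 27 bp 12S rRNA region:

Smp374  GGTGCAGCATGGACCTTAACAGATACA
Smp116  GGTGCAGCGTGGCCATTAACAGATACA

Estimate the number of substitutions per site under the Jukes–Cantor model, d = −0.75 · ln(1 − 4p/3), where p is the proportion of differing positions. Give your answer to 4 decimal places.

0.1203

The sequences differ at positions 9 (A/G), 13 (A/C), 15 (C/A).
p = 3/27 = 0.111111.
d = −0.75 · ln(1 − (4/3)·0.111111) = −0.75 · ln(0.851852) = −0.75 · (-0.160342) = 0.1203.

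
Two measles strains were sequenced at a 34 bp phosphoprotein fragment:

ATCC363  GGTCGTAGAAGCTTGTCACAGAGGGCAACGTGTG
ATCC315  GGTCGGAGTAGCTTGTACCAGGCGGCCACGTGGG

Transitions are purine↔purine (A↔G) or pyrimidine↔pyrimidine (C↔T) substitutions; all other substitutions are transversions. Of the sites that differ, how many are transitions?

The sequences differ at positions 6 (T/G, transversion), 9 (A/T, transversion), 17 (C/A, transversion), 18 (A/C, transversion), 22 (A/G, transition), 23 (G/C, transversion), 27 (A/C, transversion), 33 (T/G, transversion).
Of the 8 differences, 1 transition and 7 transversions, so the answer is 1.

1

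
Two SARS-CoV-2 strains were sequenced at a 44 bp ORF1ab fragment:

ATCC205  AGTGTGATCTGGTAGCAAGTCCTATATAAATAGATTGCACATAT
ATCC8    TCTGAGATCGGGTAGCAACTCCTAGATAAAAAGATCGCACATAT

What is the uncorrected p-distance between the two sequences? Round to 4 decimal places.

0.1818

Differing sites — 1:A/T; 2:G/C; 5:T/A; 10:T/G; 19:G/C; 25:T/G; 31:T/A; 36:T/C.
There are 8 differences over 44 sites, so p = 8/44 = 0.1818.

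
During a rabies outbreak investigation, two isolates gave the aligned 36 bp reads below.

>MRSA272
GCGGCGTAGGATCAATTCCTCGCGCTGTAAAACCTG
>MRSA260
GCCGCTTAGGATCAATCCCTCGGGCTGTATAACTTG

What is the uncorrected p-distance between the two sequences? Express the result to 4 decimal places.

Differing sites — 3:G/C; 6:G/T; 17:T/C; 23:C/G; 30:A/T; 34:C/T.
There are 6 differences over 36 sites, so p = 6/36 = 0.1667.

0.1667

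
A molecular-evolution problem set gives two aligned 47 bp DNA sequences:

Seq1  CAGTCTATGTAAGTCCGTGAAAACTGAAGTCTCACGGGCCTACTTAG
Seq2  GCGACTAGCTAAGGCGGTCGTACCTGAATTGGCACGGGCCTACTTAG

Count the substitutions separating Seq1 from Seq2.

14

Differing sites — 1:C/G; 2:A/C; 4:T/A; 8:T/G; 9:G/C; 14:T/G; 16:C/G; 19:G/C; 20:A/G; 21:A/T; 23:A/C; 29:G/T; 31:C/G; 32:T/G.
That gives 14 mismatches out of 47 aligned sites, so the Hamming distance is 14.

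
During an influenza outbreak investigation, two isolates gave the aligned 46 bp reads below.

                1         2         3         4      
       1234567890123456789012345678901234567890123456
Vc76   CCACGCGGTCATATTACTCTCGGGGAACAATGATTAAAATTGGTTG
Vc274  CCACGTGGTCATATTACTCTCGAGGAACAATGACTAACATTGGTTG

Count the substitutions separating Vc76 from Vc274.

4

The sequences differ at positions 6 (C/T), 23 (G/A), 34 (T/C), 38 (A/C).
That gives 4 mismatches out of 46 aligned sites, so the Hamming distance is 4.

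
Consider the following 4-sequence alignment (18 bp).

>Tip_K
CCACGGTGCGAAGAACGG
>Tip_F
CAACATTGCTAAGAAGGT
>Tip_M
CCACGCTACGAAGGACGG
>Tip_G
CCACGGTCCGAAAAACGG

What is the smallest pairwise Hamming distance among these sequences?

2

Pairwise Hamming distances:
  Tip_K vs Tip_F: 6
  Tip_K vs Tip_M: 3
  Tip_K vs Tip_G: 2
  Tip_F vs Tip_M: 8
  Tip_F vs Tip_G: 8
  Tip_M vs Tip_G: 4
The smallest is 2, between Tip_K and Tip_G.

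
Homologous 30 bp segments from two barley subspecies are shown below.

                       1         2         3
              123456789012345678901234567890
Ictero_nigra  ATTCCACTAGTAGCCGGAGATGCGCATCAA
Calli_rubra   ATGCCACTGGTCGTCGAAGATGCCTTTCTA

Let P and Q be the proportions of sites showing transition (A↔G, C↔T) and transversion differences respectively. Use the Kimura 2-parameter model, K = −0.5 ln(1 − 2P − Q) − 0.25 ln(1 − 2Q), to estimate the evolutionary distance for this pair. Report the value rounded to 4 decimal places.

Mismatches occur at site 3 (T↔G, transversion), site 9 (A↔G, transition), site 12 (A↔C, transversion), site 14 (C↔T, transition), site 17 (G↔A, transition), site 24 (G↔C, transversion), site 25 (C↔T, transition), site 26 (A↔T, transversion), site 29 (A↔T, transversion).
Of the 9 differences, 4 transitions and 5 transversions over 30 sites: P = 4/30 = 0.133333, Q = 5/30 = 0.166667.
d = −0.5·ln(0.566667) − 0.25·ln(0.666666) = −0.5·(-0.567983) − 0.25·(-0.405466) = 0.3854.

0.3854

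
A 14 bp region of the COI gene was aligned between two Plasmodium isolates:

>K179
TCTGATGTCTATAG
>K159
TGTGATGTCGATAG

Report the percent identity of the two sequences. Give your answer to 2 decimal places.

85.71%

Mismatches occur at site 2 (C↔G), site 10 (T↔G).
12 of the 14 sites match, so the percent identity is 12/14 × 100 = 85.71%.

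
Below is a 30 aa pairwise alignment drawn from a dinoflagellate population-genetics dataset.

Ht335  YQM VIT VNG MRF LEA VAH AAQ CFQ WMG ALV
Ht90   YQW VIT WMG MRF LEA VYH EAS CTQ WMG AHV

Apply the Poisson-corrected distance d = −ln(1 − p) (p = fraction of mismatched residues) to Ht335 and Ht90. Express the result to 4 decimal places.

Differing sites — 3:M/W; 7:V/W; 8:N/M; 17:A/Y; 19:A/E; 21:Q/S; 23:F/T; 29:L/H.
p = 8/30 = 0.266667.
d = −ln(1 − 0.266667) = −ln(0.733333) = 0.3102.

0.3102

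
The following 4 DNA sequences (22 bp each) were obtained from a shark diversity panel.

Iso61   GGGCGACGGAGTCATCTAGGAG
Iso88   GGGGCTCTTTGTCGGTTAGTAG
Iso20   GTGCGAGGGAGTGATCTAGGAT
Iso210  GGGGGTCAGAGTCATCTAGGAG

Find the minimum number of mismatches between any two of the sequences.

Pairwise Hamming distances:
  Iso61 vs Iso88: 10
  Iso61 vs Iso20: 4
  Iso61 vs Iso210: 3
  Iso88 vs Iso20: 14
  Iso88 vs Iso210: 8
  Iso20 vs Iso210: 7
The smallest is 3, between Iso61 and Iso210.

3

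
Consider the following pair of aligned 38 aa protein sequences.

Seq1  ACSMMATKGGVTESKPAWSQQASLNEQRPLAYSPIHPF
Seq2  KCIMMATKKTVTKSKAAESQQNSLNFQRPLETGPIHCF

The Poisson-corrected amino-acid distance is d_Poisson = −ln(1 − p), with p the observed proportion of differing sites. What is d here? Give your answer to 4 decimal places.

Mismatches occur at site 1 (A→K), site 3 (S→I), site 9 (G→K), site 10 (G→T), site 13 (E→K), site 16 (P→A), site 18 (W→E), site 22 (A→N), site 26 (E→F), site 31 (A→E), site 32 (Y→T), site 33 (S→G), site 37 (P→C).
p = 13/38 = 0.342105.
d = −ln(1 − 0.342105) = −ln(0.657895) = 0.4187.

0.4187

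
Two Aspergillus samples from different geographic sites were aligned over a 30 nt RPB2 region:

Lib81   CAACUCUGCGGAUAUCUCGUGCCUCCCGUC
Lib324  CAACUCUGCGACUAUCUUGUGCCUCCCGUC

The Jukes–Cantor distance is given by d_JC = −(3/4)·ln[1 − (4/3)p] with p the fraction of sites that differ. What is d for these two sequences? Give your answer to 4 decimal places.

The sequences differ at positions 11 (G/A), 12 (A/C), 18 (C/U).
p = 3/30 = 0.100000.
d = −0.75 · ln(1 − (4/3)·0.100000) = −0.75 · ln(0.866667) = −0.75 · (-0.143100) = 0.1073.

0.1073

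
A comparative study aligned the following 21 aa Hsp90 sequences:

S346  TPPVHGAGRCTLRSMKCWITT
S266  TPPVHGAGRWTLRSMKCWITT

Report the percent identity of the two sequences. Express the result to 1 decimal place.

95.2%

A single mismatch occurs at site 10 (C↔W).
20 of the 21 sites match, so the percent identity is 20/21 × 100 = 95.2%.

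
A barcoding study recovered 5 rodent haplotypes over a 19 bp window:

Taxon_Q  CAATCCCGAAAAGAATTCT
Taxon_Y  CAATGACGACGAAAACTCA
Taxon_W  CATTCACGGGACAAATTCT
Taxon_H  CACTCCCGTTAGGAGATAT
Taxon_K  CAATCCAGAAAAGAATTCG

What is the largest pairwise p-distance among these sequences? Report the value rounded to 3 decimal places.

Pairwise Hamming distances:
  Taxon_Q vs Taxon_Y: 7
  Taxon_Q vs Taxon_W: 6
  Taxon_Q vs Taxon_H: 7
  Taxon_Q vs Taxon_K: 2
  Taxon_Y vs Taxon_W: 8
  Taxon_Y vs Taxon_H: 12
  Taxon_Y vs Taxon_K: 8
  Taxon_W vs Taxon_H: 9
  Taxon_W vs Taxon_K: 8
  Taxon_H vs Taxon_K: 9
The largest is 12 mismatches, between Taxon_Y and Taxon_H; p = 12/19 = 0.632.

0.632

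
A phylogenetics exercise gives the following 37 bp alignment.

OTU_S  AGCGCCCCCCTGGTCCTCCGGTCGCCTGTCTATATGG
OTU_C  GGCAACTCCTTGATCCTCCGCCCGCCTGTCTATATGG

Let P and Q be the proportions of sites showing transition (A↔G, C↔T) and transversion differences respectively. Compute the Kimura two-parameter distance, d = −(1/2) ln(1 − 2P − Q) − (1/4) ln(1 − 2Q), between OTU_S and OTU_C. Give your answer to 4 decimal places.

0.2663

Differing sites — 1:A/G (Ti); 4:G/A (Ti); 5:C/A (Tv); 7:C/T (Ti); 10:C/T (Ti); 13:G/A (Ti); 21:G/C (Tv); 22:T/C (Ti).
Of the 8 differences, 6 transitions and 2 transversions over 37 sites: P = 6/37 = 0.162162, Q = 2/37 = 0.054054.
d = −0.5·ln(0.621622) − 0.25·ln(0.891892) = −0.5·(-0.475423) − 0.25·(-0.114410) = 0.2663.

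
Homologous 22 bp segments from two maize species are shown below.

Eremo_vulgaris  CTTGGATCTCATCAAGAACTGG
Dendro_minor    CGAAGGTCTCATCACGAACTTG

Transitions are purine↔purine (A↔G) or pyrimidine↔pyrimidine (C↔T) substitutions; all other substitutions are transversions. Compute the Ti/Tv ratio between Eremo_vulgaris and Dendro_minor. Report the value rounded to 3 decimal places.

Mismatches occur at site 2 (T/G, transversion), site 3 (T/A, transversion), site 4 (G/A, transition), site 6 (A/G, transition), site 15 (A/C, transversion), site 21 (G/T, transversion).
Of the 6 differences, 2 transitions and 4 transversions, so Ti/Tv = 2/4 = 0.500.

0.500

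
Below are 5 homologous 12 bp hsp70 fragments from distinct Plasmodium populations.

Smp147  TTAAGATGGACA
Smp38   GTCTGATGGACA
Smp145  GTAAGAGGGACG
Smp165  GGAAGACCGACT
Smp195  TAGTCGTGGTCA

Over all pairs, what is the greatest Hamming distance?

10

Pairwise Hamming distances:
  Smp147 vs Smp38: 3
  Smp147 vs Smp145: 3
  Smp147 vs Smp165: 5
  Smp147 vs Smp195: 6
  Smp38 vs Smp145: 4
  Smp38 vs Smp165: 6
  Smp38 vs Smp195: 6
  Smp145 vs Smp165: 4
  Smp145 vs Smp195: 9
  Smp165 vs Smp195: 10
The largest is 10, between Smp165 and Smp195.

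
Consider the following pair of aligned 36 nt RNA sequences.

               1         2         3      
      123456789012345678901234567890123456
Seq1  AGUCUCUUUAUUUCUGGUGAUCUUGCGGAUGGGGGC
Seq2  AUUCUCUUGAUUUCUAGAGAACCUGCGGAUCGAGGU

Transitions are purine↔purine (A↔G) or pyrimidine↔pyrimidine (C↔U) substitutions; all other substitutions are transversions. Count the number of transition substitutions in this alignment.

Differing sites — 2:G/U (Tv); 9:U/G (Tv); 16:G/A (Ti); 18:U/A (Tv); 21:U/A (Tv); 23:U/C (Ti); 31:G/C (Tv); 33:G/A (Ti); 36:C/U (Ti).
Of the 9 differences, 4 transitions and 5 transversions, so the answer is 4.

4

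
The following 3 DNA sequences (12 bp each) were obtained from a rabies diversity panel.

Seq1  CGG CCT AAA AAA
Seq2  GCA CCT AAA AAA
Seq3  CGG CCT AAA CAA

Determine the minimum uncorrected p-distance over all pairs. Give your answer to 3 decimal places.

0.083

Pairwise Hamming distances:
  Seq1 vs Seq2: 3
  Seq1 vs Seq3: 1
  Seq2 vs Seq3: 4
The smallest is 1 mismatch, between Seq1 and Seq3; p = 1/12 = 0.083.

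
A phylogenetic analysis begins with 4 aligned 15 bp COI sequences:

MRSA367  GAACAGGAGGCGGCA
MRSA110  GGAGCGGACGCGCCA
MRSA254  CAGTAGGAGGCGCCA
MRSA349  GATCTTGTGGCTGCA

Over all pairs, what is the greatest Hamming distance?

9

Pairwise Hamming distances:
  MRSA367 vs MRSA110: 5
  MRSA367 vs MRSA254: 4
  MRSA367 vs MRSA349: 5
  MRSA110 vs MRSA254: 6
  MRSA110 vs MRSA349: 9
  MRSA254 vs MRSA349: 8
The largest is 9, between MRSA110 and MRSA349.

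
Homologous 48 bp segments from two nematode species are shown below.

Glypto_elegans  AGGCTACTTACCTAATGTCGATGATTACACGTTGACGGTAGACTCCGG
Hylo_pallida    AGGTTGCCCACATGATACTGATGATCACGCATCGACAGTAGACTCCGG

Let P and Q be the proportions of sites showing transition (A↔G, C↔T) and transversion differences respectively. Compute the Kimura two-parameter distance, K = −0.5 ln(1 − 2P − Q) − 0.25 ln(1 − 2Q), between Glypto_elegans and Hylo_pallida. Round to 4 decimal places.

The sequences differ at positions 4 (C/T, transition), 6 (A/G, transition), 8 (T/C, transition), 9 (T/C, transition), 12 (C/A, transversion), 14 (A/G, transition), 17 (G/A, transition), 18 (T/C, transition), 19 (C/T, transition), 26 (T/C, transition), 29 (A/G, transition), 31 (G/A, transition), 33 (T/C, transition), 37 (G/A, transition).
Of the 14 differences, 13 transitions and 1 transversion over 48 sites: P = 13/48 = 0.270833, Q = 1/48 = 0.020833.
d = −0.5·ln(0.437501) − 0.25·ln(0.958334) = −0.5·(-0.826676) − 0.25·(-0.042559) = 0.4240.

0.4240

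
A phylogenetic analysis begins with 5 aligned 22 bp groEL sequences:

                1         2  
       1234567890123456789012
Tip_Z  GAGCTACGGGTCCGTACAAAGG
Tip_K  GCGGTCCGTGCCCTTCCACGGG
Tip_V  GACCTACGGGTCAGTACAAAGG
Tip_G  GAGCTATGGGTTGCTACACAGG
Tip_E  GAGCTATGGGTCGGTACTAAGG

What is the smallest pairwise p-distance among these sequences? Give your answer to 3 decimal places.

0.091

Pairwise Hamming distances:
  Tip_Z vs Tip_K: 9
  Tip_Z vs Tip_V: 2
  Tip_Z vs Tip_G: 5
  Tip_Z vs Tip_E: 3
  Tip_K vs Tip_V: 11
  Tip_K vs Tip_G: 11
  Tip_K vs Tip_E: 12
  Tip_V vs Tip_G: 6
  Tip_V vs Tip_E: 4
  Tip_G vs Tip_E: 4
The smallest is 2 mismatches, between Tip_Z and Tip_V; p = 2/22 = 0.091.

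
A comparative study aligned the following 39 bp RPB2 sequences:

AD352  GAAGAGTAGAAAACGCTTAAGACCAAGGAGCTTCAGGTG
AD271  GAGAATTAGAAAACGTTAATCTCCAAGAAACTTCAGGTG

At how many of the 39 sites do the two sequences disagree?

10

The sequences differ at positions 3 (A/G), 4 (G/A), 6 (G/T), 16 (C/T), 18 (T/A), 20 (A/T), 21 (G/C), 22 (A/T), 28 (G/A), 30 (G/A).
That gives 10 mismatches out of 39 aligned sites, so the Hamming distance is 10.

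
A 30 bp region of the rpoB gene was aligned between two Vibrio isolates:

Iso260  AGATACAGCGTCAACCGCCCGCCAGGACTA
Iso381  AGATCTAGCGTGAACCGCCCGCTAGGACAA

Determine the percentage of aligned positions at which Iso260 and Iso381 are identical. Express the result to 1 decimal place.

Differing sites — 5:A/C; 6:C/T; 12:C/G; 23:C/T; 29:T/A.
25 of the 30 sites match, so the percent identity is 25/30 × 100 = 83.3%.

83.3%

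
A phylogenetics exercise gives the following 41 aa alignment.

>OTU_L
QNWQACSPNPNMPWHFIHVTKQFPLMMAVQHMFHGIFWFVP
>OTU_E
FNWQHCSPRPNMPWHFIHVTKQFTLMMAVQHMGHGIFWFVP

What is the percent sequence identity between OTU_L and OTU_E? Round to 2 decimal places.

Mismatches occur at site 1 (Q/F), site 5 (A/H), site 9 (N/R), site 24 (P/T), site 33 (F/G).
36 of the 41 sites match, so the percent identity is 36/41 × 100 = 87.80%.

87.80%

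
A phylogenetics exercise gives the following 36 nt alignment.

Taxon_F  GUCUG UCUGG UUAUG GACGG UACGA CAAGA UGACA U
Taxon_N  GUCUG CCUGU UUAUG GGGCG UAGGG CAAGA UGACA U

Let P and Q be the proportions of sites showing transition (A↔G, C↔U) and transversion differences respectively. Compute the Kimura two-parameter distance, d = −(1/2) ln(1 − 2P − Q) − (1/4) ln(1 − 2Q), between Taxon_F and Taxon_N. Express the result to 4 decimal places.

Differing sites — 6:U/C (Ti); 10:G/U (Tv); 17:A/G (Ti); 18:C/G (Tv); 19:G/C (Tv); 23:C/G (Tv); 25:A/G (Ti).
Of the 7 differences, 3 transitions and 4 transversions over 36 sites: P = 3/36 = 0.083333, Q = 4/36 = 0.111111.
d = −0.5·ln(0.722223) − 0.25·ln(0.777778) = −0.5·(-0.325421) − 0.25·(-0.251314) = 0.2255.

0.2255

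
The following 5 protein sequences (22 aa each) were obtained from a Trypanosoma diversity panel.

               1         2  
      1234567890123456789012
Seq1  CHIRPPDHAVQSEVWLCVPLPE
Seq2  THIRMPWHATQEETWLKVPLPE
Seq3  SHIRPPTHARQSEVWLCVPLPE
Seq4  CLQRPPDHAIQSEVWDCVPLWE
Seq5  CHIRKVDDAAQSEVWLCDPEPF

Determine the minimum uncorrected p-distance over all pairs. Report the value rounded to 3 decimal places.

Pairwise Hamming distances:
  Seq1 vs Seq2: 7
  Seq1 vs Seq3: 3
  Seq1 vs Seq4: 5
  Seq1 vs Seq5: 7
  Seq2 vs Seq3: 7
  Seq2 vs Seq4: 11
  Seq2 vs Seq5: 12
  Seq3 vs Seq4: 7
  Seq3 vs Seq5: 9
  Seq4 vs Seq5: 11
The smallest is 3 mismatches, between Seq1 and Seq3; p = 3/22 = 0.136.

0.136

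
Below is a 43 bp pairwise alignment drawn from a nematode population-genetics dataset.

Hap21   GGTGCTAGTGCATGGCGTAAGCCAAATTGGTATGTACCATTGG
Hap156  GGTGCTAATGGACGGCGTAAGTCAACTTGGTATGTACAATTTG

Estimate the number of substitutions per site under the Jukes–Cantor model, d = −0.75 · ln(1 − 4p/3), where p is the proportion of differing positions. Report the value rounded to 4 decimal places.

0.1835

The sequences differ at positions 8 (G/A), 11 (C/G), 13 (T/C), 22 (C/T), 26 (A/C), 38 (C/A), 42 (G/T).
p = 7/43 = 0.162791.
d = −0.75 · ln(1 − (4/3)·0.162791) = −0.75 · ln(0.782945) = −0.75 · (-0.244693) = 0.1835.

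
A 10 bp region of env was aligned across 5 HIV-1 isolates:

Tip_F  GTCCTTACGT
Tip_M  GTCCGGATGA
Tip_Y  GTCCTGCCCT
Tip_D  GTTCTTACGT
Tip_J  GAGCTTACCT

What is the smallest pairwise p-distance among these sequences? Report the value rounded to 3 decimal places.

Pairwise Hamming distances:
  Tip_F vs Tip_M: 4
  Tip_F vs Tip_Y: 3
  Tip_F vs Tip_D: 1
  Tip_F vs Tip_J: 3
  Tip_M vs Tip_Y: 5
  Tip_M vs Tip_D: 5
  Tip_M vs Tip_J: 7
  Tip_Y vs Tip_D: 4
  Tip_Y vs Tip_J: 4
  Tip_D vs Tip_J: 3
The smallest is 1 mismatch, between Tip_F and Tip_D; p = 1/10 = 0.100.

0.100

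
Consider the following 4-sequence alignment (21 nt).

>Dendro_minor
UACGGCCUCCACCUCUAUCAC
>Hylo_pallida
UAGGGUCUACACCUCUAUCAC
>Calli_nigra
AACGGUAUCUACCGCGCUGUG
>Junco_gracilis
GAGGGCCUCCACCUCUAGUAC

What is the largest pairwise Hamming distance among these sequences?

12

Pairwise Hamming distances:
  Dendro_minor vs Hylo_pallida: 3
  Dendro_minor vs Calli_nigra: 10
  Dendro_minor vs Junco_gracilis: 4
  Hylo_pallida vs Calli_nigra: 11
  Hylo_pallida vs Junco_gracilis: 5
  Calli_nigra vs Junco_gracilis: 12
The largest is 12, between Calli_nigra and Junco_gracilis.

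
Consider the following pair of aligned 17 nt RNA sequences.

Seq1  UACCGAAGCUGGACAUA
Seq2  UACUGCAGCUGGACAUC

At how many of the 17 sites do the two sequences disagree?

3

Differing sites — 4:C/U; 6:A/C; 17:A/C.
That gives 3 mismatches out of 17 aligned sites, so the Hamming distance is 3.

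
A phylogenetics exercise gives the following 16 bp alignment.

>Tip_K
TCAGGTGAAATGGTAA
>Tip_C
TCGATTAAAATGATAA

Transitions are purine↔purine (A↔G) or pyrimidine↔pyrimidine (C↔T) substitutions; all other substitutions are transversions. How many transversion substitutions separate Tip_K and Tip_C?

The sequences differ at positions 3 (A/G, transition), 4 (G/A, transition), 5 (G/T, transversion), 7 (G/A, transition), 13 (G/A, transition).
Of the 5 differences, 4 transitions and 1 transversion, so the answer is 1.

1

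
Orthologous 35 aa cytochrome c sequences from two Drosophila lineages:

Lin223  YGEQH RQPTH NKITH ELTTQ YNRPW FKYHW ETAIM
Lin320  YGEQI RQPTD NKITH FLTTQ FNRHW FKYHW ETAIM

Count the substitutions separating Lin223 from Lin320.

Differing sites — 5:H/I; 10:H/D; 16:E/F; 21:Y/F; 24:P/H.
That gives 5 mismatches out of 35 aligned sites, so the Hamming distance is 5.

5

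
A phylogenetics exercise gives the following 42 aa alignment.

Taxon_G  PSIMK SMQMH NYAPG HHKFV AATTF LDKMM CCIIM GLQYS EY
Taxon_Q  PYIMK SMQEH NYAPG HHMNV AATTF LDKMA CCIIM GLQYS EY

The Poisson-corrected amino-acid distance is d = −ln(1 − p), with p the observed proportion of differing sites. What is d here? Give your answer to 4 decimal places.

0.1268

Mismatches occur at site 2 (S↔Y), site 9 (M↔E), site 18 (K↔M), site 19 (F↔N), site 30 (M↔A).
p = 5/42 = 0.119048.
d = −ln(1 − 0.119048) = −ln(0.880952) = 0.1268.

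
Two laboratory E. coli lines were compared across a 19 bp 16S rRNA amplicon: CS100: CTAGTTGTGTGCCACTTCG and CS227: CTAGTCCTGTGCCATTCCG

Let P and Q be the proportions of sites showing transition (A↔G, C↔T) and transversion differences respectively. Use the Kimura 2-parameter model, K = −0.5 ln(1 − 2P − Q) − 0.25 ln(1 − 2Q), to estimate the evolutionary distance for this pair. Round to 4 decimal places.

Mismatches occur at site 6 (T→C, transition), site 7 (G→C, transversion), site 15 (C→T, transition), site 17 (T→C, transition).
Of the 4 differences, 3 transitions and 1 transversion over 19 sites: P = 3/19 = 0.157895, Q = 1/19 = 0.052632.
d = −0.5·ln(0.631578) − 0.25·ln(0.894736) = −0.5·(-0.459534) − 0.25·(-0.111227) = 0.2576.

0.2576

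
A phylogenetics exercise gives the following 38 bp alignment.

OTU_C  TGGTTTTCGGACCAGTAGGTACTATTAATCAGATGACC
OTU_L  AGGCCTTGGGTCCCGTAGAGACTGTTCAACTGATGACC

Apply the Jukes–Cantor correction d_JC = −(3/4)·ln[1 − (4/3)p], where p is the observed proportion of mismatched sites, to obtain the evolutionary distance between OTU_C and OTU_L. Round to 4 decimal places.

The sequences differ at positions 1 (T/A), 4 (T/C), 5 (T/C), 8 (C/G), 11 (A/T), 14 (A/C), 19 (G/A), 20 (T/G), 24 (A/G), 27 (A/C), 29 (T/A), 31 (A/T).
p = 12/38 = 0.315789.
d = −0.75 · ln(1 − (4/3)·0.315789) = −0.75 · ln(0.578948) = −0.75 · (-0.546543) = 0.4099.

0.4099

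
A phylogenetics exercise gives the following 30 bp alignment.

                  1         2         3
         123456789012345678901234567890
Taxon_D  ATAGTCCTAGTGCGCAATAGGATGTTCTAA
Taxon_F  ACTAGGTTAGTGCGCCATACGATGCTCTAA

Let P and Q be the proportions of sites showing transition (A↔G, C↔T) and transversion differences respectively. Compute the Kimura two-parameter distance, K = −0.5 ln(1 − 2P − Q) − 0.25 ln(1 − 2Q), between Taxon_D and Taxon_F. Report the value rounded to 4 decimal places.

Differing sites — 2:T/C (Ti); 3:A/T (Tv); 4:G/A (Ti); 5:T/G (Tv); 6:C/G (Tv); 7:C/T (Ti); 16:A/C (Tv); 20:G/C (Tv); 25:T/C (Ti).
Of the 9 differences, 4 transitions and 5 transversions over 30 sites: P = 4/30 = 0.133333, Q = 5/30 = 0.166667.
d = −0.5·ln(0.566667) − 0.25·ln(0.666666) = −0.5·(-0.567983) − 0.25·(-0.405466) = 0.3854.

0.3854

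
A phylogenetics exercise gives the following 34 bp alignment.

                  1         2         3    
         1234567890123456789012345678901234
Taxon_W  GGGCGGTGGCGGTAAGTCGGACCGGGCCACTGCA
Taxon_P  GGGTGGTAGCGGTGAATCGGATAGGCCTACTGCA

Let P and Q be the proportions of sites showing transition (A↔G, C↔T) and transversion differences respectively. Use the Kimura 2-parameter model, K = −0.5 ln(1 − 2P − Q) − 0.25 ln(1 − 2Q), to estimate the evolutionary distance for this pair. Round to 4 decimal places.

0.2966

Differing sites — 4:C/T (Ti); 8:G/A (Ti); 14:A/G (Ti); 16:G/A (Ti); 22:C/T (Ti); 23:C/A (Tv); 26:G/C (Tv); 28:C/T (Ti).
Of the 8 differences, 6 transitions and 2 transversions over 34 sites: P = 6/34 = 0.176471, Q = 2/34 = 0.058824.
d = −0.5·ln(0.588234) − 0.25·ln(0.882352) = −0.5·(-0.530630) − 0.25·(-0.125164) = 0.2966.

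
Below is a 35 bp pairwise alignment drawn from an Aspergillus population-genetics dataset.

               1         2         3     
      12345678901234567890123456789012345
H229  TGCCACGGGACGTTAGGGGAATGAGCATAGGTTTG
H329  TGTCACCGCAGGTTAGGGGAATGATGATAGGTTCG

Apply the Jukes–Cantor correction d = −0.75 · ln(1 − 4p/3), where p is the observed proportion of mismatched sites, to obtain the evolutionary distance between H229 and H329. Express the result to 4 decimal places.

0.2326

The sequences differ at positions 3 (C/T), 7 (G/C), 9 (G/C), 11 (C/G), 25 (G/T), 26 (C/G), 34 (T/C).
p = 7/35 = 0.200000.
d = −0.75 · ln(1 − (4/3)·0.200000) = −0.75 · ln(0.733333) = −0.75 · (-0.310155) = 0.2326.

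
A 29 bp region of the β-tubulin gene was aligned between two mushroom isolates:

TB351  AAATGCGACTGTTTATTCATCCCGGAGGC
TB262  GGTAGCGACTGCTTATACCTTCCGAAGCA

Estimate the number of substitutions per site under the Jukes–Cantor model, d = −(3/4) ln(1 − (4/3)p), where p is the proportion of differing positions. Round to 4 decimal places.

The sequences differ at positions 1 (A/G), 2 (A/G), 3 (A/T), 4 (T/A), 12 (T/C), 17 (T/A), 19 (A/C), 21 (C/T), 25 (G/A), 28 (G/C), 29 (C/A).
p = 11/29 = 0.379310.
d = −0.75 · ln(1 − (4/3)·0.379310) = −0.75 · ln(0.494253) = −0.75 · (-0.704708) = 0.5285.

0.5285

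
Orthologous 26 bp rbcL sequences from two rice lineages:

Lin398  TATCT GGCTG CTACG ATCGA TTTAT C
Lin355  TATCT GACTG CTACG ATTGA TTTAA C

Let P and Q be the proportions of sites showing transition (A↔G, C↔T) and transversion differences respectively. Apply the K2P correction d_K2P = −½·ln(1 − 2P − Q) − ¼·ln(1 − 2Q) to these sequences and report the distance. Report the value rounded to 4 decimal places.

Mismatches occur at site 7 (G↔A, transition), site 18 (C↔T, transition), site 25 (T↔A, transversion).
Of the 3 differences, 2 transitions and 1 transversion over 26 sites: P = 2/26 = 0.076923, Q = 1/26 = 0.038462.
d = −0.5·ln(0.807692) − 0.25·ln(0.923076) = −0.5·(-0.213574) − 0.25·(-0.080044) = 0.1268.

0.1268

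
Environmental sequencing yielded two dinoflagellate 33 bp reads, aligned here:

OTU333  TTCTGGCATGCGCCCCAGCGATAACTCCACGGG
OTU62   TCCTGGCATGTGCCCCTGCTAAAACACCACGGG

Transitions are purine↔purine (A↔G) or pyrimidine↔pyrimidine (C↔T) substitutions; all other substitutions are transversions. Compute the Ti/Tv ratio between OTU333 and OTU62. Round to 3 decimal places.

Mismatches occur at site 2 (T/C, transition), site 11 (C/T, transition), site 17 (A/T, transversion), site 20 (G/T, transversion), site 22 (T/A, transversion), site 26 (T/A, transversion).
Of the 6 differences, 2 transitions and 4 transversions, so Ti/Tv = 2/4 = 0.500.

0.500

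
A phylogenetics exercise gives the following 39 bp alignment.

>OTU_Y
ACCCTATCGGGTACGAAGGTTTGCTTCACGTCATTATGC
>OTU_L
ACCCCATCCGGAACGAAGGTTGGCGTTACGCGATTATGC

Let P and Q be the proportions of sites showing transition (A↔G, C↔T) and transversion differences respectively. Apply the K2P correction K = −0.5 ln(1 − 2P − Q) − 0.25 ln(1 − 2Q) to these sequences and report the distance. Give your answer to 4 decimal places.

0.2397

The sequences differ at positions 5 (T/C, transition), 9 (G/C, transversion), 12 (T/A, transversion), 22 (T/G, transversion), 25 (T/G, transversion), 27 (C/T, transition), 31 (T/C, transition), 32 (C/G, transversion).
Of the 8 differences, 3 transitions and 5 transversions over 39 sites: P = 3/39 = 0.076923, Q = 5/39 = 0.128205.
d = −0.5·ln(0.717949) − 0.25·ln(0.743590) = −0.5·(-0.331357) − 0.25·(-0.296265) = 0.2397.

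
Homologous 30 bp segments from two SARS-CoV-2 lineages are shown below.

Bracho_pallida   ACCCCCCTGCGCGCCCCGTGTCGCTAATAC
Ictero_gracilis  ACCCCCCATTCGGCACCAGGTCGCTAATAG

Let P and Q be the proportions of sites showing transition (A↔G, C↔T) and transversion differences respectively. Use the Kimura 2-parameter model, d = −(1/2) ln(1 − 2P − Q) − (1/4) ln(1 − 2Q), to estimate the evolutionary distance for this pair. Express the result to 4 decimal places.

Differing sites — 8:T/A (Tv); 9:G/T (Tv); 10:C/T (Ti); 11:G/C (Tv); 12:C/G (Tv); 15:C/A (Tv); 18:G/A (Ti); 19:T/G (Tv); 30:C/G (Tv).
Of the 9 differences, 2 transitions and 7 transversions over 30 sites: P = 2/30 = 0.066667, Q = 7/30 = 0.233333.
d = −0.5·ln(0.633333) − 0.25·ln(0.533334) = −0.5·(-0.456759) − 0.25·(-0.628607) = 0.3855.

0.3855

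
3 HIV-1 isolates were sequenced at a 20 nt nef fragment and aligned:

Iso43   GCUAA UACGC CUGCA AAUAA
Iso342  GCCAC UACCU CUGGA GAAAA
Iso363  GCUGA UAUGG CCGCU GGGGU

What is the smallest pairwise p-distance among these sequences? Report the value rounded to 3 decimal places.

0.350

Pairwise Hamming distances:
  Iso43 vs Iso342: 7
  Iso43 vs Iso363: 10
  Iso342 vs Iso363: 13
The smallest is 7 mismatches, between Iso43 and Iso342; p = 7/20 = 0.350.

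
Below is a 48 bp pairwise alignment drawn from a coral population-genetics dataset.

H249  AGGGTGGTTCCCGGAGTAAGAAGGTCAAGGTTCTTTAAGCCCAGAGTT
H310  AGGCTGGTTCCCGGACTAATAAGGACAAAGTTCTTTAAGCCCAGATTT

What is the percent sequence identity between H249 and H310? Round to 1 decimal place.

Mismatches occur at site 4 (G↔C), site 16 (G↔C), site 20 (G↔T), site 25 (T↔A), site 29 (G↔A), site 46 (G↔T).
42 of the 48 sites match, so the percent identity is 42/48 × 100 = 87.5%.

87.5%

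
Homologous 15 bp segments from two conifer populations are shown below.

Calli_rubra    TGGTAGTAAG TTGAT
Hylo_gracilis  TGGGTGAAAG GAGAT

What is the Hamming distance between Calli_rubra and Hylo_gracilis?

5

Mismatches occur at site 4 (T→G), site 5 (A→T), site 7 (T→A), site 11 (T→G), site 12 (T→A).
That gives 5 mismatches out of 15 aligned sites, so the Hamming distance is 5.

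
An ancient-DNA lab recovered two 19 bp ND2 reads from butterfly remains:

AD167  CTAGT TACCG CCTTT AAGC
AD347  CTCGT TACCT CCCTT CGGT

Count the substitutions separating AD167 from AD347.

Differing sites — 3:A/C; 10:G/T; 13:T/C; 16:A/C; 17:A/G; 19:C/T.
That gives 6 mismatches out of 19 aligned sites, so the Hamming distance is 6.

6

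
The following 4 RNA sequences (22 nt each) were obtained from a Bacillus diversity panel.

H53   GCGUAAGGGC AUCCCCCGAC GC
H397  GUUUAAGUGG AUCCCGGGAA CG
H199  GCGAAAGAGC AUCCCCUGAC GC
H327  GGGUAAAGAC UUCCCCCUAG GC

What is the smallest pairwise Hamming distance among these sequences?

3

Pairwise Hamming distances:
  H53 vs H397: 9
  H53 vs H199: 3
  H53 vs H327: 6
  H397 vs H199: 10
  H397 vs H327: 13
  H199 vs H327: 9
The smallest is 3, between H53 and H199.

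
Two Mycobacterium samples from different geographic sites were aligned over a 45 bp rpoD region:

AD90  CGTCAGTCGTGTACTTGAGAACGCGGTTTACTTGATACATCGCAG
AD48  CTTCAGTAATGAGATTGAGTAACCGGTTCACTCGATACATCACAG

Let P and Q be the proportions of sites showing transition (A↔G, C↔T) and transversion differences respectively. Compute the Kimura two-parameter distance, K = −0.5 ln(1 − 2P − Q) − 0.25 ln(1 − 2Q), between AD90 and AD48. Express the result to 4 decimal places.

0.3304

The sequences differ at positions 2 (G/T, transversion), 8 (C/A, transversion), 9 (G/A, transition), 12 (T/A, transversion), 13 (A/G, transition), 14 (C/A, transversion), 20 (A/T, transversion), 22 (C/A, transversion), 23 (G/C, transversion), 29 (T/C, transition), 33 (T/C, transition), 42 (G/A, transition).
Of the 12 differences, 5 transitions and 7 transversions over 45 sites: P = 5/45 = 0.111111, Q = 7/45 = 0.155556.
d = −0.5·ln(0.622222) − 0.25·ln(0.688888) = −0.5·(-0.474458) − 0.25·(-0.372677) = 0.3304.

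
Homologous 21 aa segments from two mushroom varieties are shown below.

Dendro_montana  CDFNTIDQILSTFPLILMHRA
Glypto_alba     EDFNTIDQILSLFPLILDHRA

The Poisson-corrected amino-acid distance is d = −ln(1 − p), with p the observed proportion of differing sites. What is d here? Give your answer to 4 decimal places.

Differing sites — 1:C/E; 12:T/L; 18:M/D.
p = 3/21 = 0.142857.
d = −ln(1 − 0.142857) = −ln(0.857143) = 0.1542.

0.1542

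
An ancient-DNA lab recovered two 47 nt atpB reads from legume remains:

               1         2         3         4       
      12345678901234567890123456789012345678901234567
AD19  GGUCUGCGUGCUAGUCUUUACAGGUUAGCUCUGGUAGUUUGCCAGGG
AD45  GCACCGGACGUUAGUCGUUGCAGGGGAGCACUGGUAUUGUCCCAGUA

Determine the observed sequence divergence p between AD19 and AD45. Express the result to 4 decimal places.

The sequences differ at positions 2 (G/C), 3 (U/A), 5 (U/C), 7 (C/G), 8 (G/A), 9 (U/C), 11 (C/U), 17 (U/G), 20 (A/G), 25 (U/G), 26 (U/G), 30 (U/A), 37 (G/U), 39 (U/G), 41 (G/C), 46 (G/U), 47 (G/A).
There are 17 differences over 47 sites, so p = 17/47 = 0.3617.

0.3617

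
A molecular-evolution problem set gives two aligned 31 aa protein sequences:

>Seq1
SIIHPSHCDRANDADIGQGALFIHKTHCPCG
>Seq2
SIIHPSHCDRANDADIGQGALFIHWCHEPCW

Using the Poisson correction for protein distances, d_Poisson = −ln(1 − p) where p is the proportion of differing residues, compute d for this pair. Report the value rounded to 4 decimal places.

The sequences differ at positions 25 (K/W), 26 (T/C), 28 (C/E), 31 (G/W).
p = 4/31 = 0.129032.
d = −ln(1 − 0.129032) = −ln(0.870968) = 0.1382.

0.1382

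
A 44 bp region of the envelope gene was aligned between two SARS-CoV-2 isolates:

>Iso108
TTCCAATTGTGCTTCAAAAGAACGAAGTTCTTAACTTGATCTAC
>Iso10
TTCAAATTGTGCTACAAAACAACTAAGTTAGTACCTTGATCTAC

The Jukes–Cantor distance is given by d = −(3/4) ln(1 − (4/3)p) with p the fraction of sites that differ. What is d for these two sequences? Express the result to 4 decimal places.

0.1788

Mismatches occur at site 4 (C↔A), site 14 (T↔A), site 20 (G↔C), site 24 (G↔T), site 30 (C↔A), site 31 (T↔G), site 34 (A↔C).
p = 7/44 = 0.159091.
d = −0.75 · ln(1 − (4/3)·0.159091) = −0.75 · ln(0.787879) = −0.75 · (-0.238411) = 0.1788.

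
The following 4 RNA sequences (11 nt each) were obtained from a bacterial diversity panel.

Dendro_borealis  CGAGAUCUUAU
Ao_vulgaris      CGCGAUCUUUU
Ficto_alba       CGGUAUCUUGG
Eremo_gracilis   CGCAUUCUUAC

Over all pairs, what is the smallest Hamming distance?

Pairwise Hamming distances:
  Dendro_borealis vs Ao_vulgaris: 2
  Dendro_borealis vs Ficto_alba: 4
  Dendro_borealis vs Eremo_gracilis: 4
  Ao_vulgaris vs Ficto_alba: 4
  Ao_vulgaris vs Eremo_gracilis: 4
  Ficto_alba vs Eremo_gracilis: 5
The smallest is 2, between Dendro_borealis and Ao_vulgaris.

2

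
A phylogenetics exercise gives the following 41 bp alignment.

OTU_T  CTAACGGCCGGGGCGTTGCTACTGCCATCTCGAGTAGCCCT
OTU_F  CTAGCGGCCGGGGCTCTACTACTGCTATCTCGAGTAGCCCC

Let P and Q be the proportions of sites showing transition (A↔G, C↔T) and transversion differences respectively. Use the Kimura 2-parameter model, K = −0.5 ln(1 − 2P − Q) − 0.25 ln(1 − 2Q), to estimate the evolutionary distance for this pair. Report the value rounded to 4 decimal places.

Mismatches occur at site 4 (A→G, transition), site 15 (G→T, transversion), site 16 (T→C, transition), site 18 (G→A, transition), site 26 (C→T, transition), site 41 (T→C, transition).
Of the 6 differences, 5 transitions and 1 transversion over 41 sites: P = 5/41 = 0.121951, Q = 1/41 = 0.024390.
d = −0.5·ln(0.731708) − 0.25·ln(0.951220) = −0.5·(-0.312374) − 0.25·(-0.050010) = 0.1687.

0.1687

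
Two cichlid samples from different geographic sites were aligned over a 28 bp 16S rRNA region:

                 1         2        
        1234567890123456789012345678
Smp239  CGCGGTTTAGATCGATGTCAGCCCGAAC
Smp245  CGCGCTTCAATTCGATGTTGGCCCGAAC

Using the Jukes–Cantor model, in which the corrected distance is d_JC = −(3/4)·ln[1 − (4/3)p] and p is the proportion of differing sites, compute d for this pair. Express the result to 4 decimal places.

Differing sites — 5:G/C; 8:T/C; 10:G/A; 11:A/T; 19:C/T; 20:A/G.
p = 6/28 = 0.214286.
d = −0.75 · ln(1 − (4/3)·0.214286) = −0.75 · ln(0.714285) = −0.75 · (-0.336473) = 0.2524.

0.2524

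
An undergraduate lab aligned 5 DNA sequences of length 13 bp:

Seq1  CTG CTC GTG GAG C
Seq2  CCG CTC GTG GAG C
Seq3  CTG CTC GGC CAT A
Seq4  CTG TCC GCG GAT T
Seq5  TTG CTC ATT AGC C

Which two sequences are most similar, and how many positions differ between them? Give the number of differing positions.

Pairwise Hamming distances:
  Seq1 vs Seq2: 1
  Seq1 vs Seq3: 5
  Seq1 vs Seq4: 5
  Seq1 vs Seq5: 6
  Seq2 vs Seq3: 6
  Seq2 vs Seq4: 6
  Seq2 vs Seq5: 7
  Seq3 vs Seq4: 6
  Seq3 vs Seq5: 8
  Seq4 vs Seq5: 10
The smallest is 1, between Seq1 and Seq2.

1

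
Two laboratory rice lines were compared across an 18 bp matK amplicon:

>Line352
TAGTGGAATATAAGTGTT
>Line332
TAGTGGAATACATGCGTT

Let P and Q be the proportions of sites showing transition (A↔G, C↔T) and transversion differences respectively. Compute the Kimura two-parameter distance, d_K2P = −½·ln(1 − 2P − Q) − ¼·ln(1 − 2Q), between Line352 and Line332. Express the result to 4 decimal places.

0.1922

Differing sites — 11:T/C (Ti); 13:A/T (Tv); 15:T/C (Ti).
Of the 3 differences, 2 transitions and 1 transversion over 18 sites: P = 2/18 = 0.111111, Q = 1/18 = 0.055556.
d = −0.5·ln(0.722222) − 0.25·ln(0.888888) = −0.5·(-0.325423) − 0.25·(-0.117784) = 0.1922.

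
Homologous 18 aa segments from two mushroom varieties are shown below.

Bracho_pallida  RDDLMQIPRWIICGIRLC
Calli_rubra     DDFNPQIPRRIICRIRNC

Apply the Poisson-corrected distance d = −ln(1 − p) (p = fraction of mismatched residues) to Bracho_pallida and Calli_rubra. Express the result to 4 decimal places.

0.4925

The sequences differ at positions 1 (R/D), 3 (D/F), 4 (L/N), 5 (M/P), 10 (W/R), 14 (G/R), 17 (L/N).
p = 7/18 = 0.388889.
d = −ln(1 − 0.388889) = −ln(0.611111) = 0.4925.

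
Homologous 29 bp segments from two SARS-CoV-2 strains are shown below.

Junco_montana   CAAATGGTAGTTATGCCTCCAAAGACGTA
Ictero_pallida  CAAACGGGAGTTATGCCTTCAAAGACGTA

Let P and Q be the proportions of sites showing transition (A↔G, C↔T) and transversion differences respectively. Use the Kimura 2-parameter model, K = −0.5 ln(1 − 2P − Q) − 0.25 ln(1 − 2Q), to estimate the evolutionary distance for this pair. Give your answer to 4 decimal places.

The sequences differ at positions 5 (T/C, transition), 8 (T/G, transversion), 19 (C/T, transition).
Of the 3 differences, 2 transitions and 1 transversion over 29 sites: P = 2/29 = 0.068966, Q = 1/29 = 0.034483.
d = −0.5·ln(0.827585) − 0.25·ln(0.931034) = −0.5·(-0.189243) − 0.25·(-0.071459) = 0.1125.

0.1125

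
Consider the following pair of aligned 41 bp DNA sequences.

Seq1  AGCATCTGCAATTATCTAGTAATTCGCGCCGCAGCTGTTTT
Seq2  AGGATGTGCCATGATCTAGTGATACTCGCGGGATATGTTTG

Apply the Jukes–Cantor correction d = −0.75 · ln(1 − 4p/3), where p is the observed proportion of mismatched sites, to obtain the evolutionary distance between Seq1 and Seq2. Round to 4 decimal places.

0.3710

Differing sites — 3:C/G; 6:C/G; 10:A/C; 13:T/G; 21:A/G; 24:T/A; 26:G/T; 30:C/G; 32:C/G; 34:G/T; 35:C/A; 41:T/G.
p = 12/41 = 0.292683.
d = −0.75 · ln(1 − (4/3)·0.292683) = −0.75 · ln(0.609756) = −0.75 · (-0.494696) = 0.3710.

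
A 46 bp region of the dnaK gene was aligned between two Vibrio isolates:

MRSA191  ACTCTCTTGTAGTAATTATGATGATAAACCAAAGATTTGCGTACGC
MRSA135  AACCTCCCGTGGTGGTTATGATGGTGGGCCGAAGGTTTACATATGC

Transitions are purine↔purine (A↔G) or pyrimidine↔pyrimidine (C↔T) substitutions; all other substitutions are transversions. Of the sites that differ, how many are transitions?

15

The sequences differ at positions 2 (C/A, transversion), 3 (T/C, transition), 7 (T/C, transition), 8 (T/C, transition), 11 (A/G, transition), 14 (A/G, transition), 15 (A/G, transition), 24 (A/G, transition), 26 (A/G, transition), 27 (A/G, transition), 28 (A/G, transition), 31 (A/G, transition), 35 (A/G, transition), 39 (G/A, transition), 41 (G/A, transition), 44 (C/T, transition).
Of the 16 differences, 15 transitions and 1 transversion, so the answer is 15.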